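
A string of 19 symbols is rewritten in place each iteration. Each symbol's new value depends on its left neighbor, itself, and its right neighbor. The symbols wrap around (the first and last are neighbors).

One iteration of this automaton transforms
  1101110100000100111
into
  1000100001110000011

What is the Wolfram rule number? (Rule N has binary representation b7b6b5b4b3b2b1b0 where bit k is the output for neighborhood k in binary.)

position 0: 111 → 1  (bit 7 = 1)
position 1: 110 → 0  (bit 6 = 0)
position 2: 101 → 0  (bit 5 = 0)
position 8: 100 → 0  (bit 4 = 0)
position 3: 011 → 0  (bit 3 = 0)
position 7: 010 → 0  (bit 2 = 0)
position 12: 001 → 0  (bit 1 = 0)
position 9: 000 → 1  (bit 0 = 1)
bits b7..b0 = 10000001 = 129

129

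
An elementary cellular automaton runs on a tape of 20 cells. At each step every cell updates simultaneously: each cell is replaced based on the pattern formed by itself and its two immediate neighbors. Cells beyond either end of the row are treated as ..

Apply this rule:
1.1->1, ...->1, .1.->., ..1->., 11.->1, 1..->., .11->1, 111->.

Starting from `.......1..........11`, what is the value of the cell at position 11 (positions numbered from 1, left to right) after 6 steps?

.

step 1: 111111...11111111.11
step 2: 1....1.1.1......1111
step 3: ..11..1.1..1111.1..1
step 4: 1.11...1...1..11....
step 5: .111.1...1....11.111
step 6: .1.11..1...11.1111.1
position 11 holds .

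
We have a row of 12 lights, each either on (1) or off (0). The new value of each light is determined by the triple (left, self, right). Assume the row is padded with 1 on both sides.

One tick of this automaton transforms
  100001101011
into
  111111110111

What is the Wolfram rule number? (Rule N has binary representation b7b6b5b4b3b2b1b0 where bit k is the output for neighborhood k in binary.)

251

position 11: 111 → 1  (bit 7 = 1)
position 0: 110 → 1  (bit 6 = 1)
position 7: 101 → 1  (bit 5 = 1)
position 1: 100 → 1  (bit 4 = 1)
position 5: 011 → 1  (bit 3 = 1)
position 8: 010 → 0  (bit 2 = 0)
position 4: 001 → 1  (bit 1 = 1)
position 2: 000 → 1  (bit 0 = 1)
bits b7..b0 = 11111011 = 251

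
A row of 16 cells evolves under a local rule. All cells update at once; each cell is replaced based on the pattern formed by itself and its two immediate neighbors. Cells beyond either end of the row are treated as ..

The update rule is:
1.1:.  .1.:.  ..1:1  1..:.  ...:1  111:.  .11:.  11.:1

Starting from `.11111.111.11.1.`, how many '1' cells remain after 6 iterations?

6

1....1...1..1...
..111..11..1..11
11..1.1.1.1..1.1
.1.1........1...
1....1111111..11
..111......1.1.1
count of 1: 6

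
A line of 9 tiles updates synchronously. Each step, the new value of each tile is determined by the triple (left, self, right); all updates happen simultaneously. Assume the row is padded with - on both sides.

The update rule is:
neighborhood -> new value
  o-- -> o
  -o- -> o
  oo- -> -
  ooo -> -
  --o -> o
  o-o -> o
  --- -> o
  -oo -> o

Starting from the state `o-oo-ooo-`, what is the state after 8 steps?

ooo-oo--o
o--oo-ooo
oooo-oo--
o---oo-oo
ooooo-oo-
o----oo-o
oooooo-oo
o-----oo-

o-----oo-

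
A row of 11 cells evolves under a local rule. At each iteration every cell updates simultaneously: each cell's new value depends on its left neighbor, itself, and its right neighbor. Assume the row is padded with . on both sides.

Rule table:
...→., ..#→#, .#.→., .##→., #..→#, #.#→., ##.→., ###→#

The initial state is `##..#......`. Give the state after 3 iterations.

#.#..#.#...

..##.#.....
.#....#....
#.#..#.#...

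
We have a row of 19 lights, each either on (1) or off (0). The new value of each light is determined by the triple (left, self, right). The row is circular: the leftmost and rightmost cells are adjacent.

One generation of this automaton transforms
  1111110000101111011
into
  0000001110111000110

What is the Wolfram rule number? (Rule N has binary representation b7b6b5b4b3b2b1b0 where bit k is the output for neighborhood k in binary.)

position 0: 111 → 0  (bit 7 = 0)
position 5: 110 → 0  (bit 6 = 0)
position 11: 101 → 1  (bit 5 = 1)
position 6: 100 → 1  (bit 4 = 1)
position 12: 011 → 1  (bit 3 = 1)
position 10: 010 → 1  (bit 2 = 1)
position 9: 001 → 0  (bit 1 = 0)
position 7: 000 → 1  (bit 0 = 1)
bits b7..b0 = 00111101 = 61

61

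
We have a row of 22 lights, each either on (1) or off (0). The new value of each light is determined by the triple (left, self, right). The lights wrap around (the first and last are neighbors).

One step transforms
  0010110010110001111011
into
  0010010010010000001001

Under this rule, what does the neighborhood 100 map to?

At position 0 the neighborhood is 100; the next row has 0 there.

0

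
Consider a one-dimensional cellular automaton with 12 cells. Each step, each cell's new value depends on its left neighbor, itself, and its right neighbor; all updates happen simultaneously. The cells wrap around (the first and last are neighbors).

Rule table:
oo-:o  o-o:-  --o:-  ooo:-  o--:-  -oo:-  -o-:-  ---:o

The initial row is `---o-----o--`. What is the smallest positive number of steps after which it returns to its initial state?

oo---ooo---o
-o-o---o-o--
-----o-----o
-ooo---ooo--
---o-o---o-o
-o-----o----
---ooo---ooo
-o---o-o---o
---o-----o--

9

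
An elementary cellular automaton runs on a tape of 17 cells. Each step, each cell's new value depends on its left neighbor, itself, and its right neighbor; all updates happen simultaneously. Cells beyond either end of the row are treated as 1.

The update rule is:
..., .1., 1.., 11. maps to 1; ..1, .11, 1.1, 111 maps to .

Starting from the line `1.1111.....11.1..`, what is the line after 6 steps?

.....11.1..1.1.1.

1....11111..1.11.
1111.....11.1..1.
...11111..1.11.1.
11.....11.1..1.1.
.11111..1.11.1.1.
.....11.1..1.1.1.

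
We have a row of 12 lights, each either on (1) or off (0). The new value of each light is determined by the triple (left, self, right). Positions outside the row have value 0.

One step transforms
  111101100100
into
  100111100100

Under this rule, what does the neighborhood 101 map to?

1

At position 4 the neighborhood is 101; the next row has 1 there.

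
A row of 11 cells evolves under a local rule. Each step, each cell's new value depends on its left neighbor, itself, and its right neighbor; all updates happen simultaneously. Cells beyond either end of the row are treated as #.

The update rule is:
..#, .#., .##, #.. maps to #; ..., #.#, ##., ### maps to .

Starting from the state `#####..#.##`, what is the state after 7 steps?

.#.##..####

.....###.#.
#...##...#.
.#.##.#.##.
.#.#..#.#..
.#.####.###
.#.#....#..
.#.##..####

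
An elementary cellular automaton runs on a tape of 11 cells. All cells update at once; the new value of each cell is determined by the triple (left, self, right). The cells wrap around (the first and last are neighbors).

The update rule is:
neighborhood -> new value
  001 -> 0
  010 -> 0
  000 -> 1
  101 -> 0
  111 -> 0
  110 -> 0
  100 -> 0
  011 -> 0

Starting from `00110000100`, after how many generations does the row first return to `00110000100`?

2

10000110001
00110000100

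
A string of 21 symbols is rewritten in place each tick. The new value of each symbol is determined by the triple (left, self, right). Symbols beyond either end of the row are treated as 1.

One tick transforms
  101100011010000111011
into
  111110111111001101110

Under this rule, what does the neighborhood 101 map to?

At position 1 the neighborhood is 101; the next row has 1 there.

1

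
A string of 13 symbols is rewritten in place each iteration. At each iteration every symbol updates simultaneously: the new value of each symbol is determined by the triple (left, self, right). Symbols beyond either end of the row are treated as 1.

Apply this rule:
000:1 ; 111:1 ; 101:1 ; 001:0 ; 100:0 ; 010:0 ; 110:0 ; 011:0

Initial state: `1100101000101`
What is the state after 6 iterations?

0100110000001

1000010010010
0011000000001
0000011111100
0111001111000
1010000110010
0100110000001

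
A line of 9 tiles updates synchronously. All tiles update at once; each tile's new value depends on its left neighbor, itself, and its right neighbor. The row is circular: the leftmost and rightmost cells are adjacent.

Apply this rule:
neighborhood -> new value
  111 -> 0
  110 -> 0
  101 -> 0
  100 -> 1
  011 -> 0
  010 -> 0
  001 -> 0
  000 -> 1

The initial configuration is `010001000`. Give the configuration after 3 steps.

011001110

step 1: 001100111
step 2: 100010000
step 3: 011001110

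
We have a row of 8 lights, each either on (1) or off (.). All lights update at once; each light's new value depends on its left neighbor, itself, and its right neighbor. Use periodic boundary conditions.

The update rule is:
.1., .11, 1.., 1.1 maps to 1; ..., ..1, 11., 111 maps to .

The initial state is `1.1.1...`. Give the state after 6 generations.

1.1.1.1.

111111..
1.....1.
11....11
..1...1.
..11..11
1.1.1.1.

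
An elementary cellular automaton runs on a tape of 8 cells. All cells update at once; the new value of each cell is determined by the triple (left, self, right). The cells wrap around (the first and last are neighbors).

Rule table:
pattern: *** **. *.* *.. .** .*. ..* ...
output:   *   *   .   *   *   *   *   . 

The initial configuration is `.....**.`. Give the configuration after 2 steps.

....****
*..*****

*..*****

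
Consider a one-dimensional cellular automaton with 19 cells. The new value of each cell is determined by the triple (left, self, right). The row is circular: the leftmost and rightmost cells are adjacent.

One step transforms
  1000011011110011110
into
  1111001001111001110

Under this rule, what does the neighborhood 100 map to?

1

At position 1 the neighborhood is 100; the next row has 1 there.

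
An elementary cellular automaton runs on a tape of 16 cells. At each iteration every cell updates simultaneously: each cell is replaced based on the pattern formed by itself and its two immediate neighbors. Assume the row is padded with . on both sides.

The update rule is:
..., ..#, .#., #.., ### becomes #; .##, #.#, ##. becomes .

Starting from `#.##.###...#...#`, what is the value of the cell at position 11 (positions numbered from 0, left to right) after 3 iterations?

#.....#.########
#######..######.
.#####.##.####.#
position 11 holds #

#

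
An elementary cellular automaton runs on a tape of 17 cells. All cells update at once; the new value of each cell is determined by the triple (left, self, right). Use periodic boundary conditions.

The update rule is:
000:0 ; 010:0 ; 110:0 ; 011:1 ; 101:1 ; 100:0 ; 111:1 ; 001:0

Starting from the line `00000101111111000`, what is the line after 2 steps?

00000011111100000

00000011111110000
00000011111100000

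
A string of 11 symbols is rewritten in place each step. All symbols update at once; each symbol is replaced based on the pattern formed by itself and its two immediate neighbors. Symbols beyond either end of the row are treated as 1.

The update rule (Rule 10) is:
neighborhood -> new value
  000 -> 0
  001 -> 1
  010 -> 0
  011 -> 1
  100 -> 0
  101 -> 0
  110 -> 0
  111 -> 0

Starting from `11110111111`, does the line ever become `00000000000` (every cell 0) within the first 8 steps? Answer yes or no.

step 1: 00000100000
step 2: 00001000001
step 3: 00010000011
step 4: 00100000110
step 5: 01000001100
step 6: 00000011001
step 7: 00000110011
step 8: 00001100110
step 8 is 00001100110, still not uniform 0

no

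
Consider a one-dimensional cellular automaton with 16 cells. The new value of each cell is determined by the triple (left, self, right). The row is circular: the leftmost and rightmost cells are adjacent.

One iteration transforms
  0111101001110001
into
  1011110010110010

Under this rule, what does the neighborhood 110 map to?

1

At position 4 the neighborhood is 110; the next row has 1 there.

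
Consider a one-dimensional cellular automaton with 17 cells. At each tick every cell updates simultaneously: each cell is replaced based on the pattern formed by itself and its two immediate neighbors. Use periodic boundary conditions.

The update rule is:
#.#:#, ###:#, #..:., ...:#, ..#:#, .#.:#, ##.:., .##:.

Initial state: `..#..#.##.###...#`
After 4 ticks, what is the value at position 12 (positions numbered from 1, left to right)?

#

.##.###..#.#..###
#..#.#..####.#.#.
#.####.#.##.#####
.#.##.###..#.####
position 12 holds #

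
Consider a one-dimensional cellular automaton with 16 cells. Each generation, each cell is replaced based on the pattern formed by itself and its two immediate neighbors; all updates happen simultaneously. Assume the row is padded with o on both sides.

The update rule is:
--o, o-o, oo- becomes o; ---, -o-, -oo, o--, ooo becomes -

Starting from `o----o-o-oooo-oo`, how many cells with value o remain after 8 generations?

generation 1: o---o-o-o---oo--
generation 2: o--o-o-o---o-o-o
generation 3: o-o-o-o---o-o-o-
generation 4: oo-o-o---o-o-o-o
generation 5: -oo-o---o-o-o-o-
generation 6: o-oo---o-o-o-o-o
generation 7: oo-o--o-o-o-o-o-
generation 8: -oo--o-o-o-o-o-o
count of o: 8

8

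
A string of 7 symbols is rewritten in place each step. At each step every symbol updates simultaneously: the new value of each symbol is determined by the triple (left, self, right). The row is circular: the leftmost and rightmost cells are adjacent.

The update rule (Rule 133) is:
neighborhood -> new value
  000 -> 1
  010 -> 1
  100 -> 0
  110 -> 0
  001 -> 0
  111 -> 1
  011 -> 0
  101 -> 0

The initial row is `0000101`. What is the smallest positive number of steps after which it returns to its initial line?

2

0110101
0000101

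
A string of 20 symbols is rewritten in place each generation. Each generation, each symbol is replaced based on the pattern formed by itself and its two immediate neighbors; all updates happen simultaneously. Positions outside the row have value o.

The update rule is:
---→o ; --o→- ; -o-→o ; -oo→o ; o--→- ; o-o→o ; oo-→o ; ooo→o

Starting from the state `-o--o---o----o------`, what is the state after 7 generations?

oo--oooooooooooooooo

generation 1: oo--o-o-o-oo-o-oooo-
generation 2: oo--oooooooooooooooo
generation 3: oo--oooooooooooooooo  (fixed point — unchanged through generation 7)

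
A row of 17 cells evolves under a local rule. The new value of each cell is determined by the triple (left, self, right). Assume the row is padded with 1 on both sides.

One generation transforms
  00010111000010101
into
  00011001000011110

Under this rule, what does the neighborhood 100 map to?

0

At position 0 the neighborhood is 100; the next row has 0 there.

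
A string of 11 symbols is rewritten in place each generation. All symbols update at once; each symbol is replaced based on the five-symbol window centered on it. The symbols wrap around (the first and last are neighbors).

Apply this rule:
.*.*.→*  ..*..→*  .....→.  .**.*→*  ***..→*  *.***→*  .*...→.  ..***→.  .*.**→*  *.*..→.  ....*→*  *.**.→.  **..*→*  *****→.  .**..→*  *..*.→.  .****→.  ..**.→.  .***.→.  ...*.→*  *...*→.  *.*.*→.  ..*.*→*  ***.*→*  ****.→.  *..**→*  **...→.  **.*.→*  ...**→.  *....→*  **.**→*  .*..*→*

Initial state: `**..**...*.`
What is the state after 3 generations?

.***.*..***
**.**.**..*
.**.**.***.

.**.**.***.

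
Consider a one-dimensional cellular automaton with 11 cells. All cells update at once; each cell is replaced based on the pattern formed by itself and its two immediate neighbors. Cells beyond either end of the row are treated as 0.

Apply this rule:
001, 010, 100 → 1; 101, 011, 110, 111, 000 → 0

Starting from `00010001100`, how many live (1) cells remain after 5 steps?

2

step 1: 00111010010
step 2: 01000011111
step 3: 11100100000
step 4: 00011110000
step 5: 00100001000
count of 1: 2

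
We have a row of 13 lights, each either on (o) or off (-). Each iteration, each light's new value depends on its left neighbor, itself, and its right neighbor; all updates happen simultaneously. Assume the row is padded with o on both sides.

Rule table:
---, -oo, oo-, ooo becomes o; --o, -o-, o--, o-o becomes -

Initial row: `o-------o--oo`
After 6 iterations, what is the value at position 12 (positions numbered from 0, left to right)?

o-ooooo----oo
o-ooooo-oo-oo
o-ooooo-oo-oo  (fixed point — unchanged through iteration 6)
position 12 holds o

o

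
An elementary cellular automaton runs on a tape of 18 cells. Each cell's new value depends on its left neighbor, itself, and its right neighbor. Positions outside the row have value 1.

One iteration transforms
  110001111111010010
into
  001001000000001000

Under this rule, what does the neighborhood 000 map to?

0

At position 3 the neighborhood is 000; the next row has 0 there.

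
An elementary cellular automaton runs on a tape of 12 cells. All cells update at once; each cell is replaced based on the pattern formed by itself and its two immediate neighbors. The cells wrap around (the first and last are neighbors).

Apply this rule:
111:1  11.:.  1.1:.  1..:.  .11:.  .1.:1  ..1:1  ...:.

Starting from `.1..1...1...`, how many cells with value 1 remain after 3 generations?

11.11..11...
......1....1
.....11...11
count of 1: 4

4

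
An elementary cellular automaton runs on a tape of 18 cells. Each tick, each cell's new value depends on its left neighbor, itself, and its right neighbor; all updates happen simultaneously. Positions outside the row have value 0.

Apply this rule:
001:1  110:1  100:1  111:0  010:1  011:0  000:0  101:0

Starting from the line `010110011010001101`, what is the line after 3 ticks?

100111101111010101

tick 1: 110011101011010101
tick 2: 011100101001010101
tick 3: 100111101111010101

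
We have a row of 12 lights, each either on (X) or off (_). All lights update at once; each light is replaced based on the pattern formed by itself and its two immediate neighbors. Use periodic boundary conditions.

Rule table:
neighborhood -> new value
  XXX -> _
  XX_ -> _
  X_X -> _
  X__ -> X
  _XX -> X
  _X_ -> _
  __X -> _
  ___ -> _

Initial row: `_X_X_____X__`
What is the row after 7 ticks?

____X_____X_
_____X_____X
X_____X_____
_X_____X____
__X_____X___
___X_____X__
____X_____X_

____X_____X_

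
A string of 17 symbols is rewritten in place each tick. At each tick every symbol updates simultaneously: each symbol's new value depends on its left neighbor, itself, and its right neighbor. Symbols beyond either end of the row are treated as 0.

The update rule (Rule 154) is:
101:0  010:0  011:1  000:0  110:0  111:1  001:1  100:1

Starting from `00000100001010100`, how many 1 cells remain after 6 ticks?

00001010010000010
00010001101000101
00101011000101000
01000010101000100
10100100000101010
00011010001000001
count of 1: 5

5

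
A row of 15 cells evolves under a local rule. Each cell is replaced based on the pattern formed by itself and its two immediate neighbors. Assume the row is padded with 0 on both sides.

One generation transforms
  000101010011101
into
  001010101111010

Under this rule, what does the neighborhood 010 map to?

0

At position 3 the neighborhood is 010; the next row has 0 there.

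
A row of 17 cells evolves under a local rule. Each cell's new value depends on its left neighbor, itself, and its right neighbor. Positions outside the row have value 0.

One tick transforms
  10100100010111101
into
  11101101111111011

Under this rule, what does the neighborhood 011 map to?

At position 11 the neighborhood is 011; the next row has 1 there.

1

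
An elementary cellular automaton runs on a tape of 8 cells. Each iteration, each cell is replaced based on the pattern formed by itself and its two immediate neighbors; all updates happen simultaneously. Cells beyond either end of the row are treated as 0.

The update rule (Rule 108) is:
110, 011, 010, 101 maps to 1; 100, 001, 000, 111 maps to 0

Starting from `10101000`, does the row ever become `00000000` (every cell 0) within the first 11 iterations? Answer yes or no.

iteration 1: 11111000
iteration 2: 10001000
iteration 3: 10001000  (fixed point — unchanged through iteration 11)
iteration 11 is 10001000, still not uniform 0

no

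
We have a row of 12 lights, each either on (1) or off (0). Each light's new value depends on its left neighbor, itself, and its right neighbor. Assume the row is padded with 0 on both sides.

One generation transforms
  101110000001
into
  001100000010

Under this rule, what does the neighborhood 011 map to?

At position 2 the neighborhood is 011; the next row has 1 there.

1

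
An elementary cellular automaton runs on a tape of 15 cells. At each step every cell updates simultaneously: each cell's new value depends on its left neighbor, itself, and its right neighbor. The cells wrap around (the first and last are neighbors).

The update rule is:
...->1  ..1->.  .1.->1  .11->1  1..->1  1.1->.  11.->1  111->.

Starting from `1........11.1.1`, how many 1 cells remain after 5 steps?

11111111.11.1.1
.......1.11.1.1
111111.1.11.1.1
.....1.1.11.1.1
1111.1.1.11.1.1
count of 1: 10

10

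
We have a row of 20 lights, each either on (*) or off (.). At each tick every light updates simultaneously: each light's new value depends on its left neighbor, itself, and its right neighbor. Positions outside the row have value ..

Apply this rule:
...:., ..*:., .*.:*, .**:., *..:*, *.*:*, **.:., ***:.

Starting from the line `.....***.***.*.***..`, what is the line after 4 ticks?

..........**.....*..

........*...***...*.
........**.....*..**
..........*....**...
..........**.....*..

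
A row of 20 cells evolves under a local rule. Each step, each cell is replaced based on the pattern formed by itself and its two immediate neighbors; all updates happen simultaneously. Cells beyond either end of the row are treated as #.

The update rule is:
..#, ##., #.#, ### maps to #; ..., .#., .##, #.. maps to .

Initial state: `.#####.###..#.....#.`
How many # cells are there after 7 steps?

#.#####.##.#.....#.#
##.#####.##.....#.#.
###.#####.#....#.#.#
####.#####....#.#.#.
#####.####...#.#.#.#
######.###..#.#.#.#.
#######.##.#.#.#.#.#
count of #: 14

14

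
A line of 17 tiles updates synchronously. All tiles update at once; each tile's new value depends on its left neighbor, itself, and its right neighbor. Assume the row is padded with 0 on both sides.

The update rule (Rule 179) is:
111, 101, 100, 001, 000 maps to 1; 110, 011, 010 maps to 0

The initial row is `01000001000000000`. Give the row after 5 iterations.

10101010101010101

iteration 1: 10111110111111111
iteration 2: 01011101011111110
iteration 3: 10101010101111101
iteration 4: 01010101010111010
iteration 5: 10101010101010101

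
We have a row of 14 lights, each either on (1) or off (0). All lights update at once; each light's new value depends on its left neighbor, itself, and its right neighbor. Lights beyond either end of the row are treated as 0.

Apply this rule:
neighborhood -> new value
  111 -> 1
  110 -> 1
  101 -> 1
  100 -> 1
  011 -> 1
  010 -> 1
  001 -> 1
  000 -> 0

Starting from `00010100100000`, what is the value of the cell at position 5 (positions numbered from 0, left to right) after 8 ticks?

00111111110000
01111111111000
11111111111100
11111111111110
11111111111111
11111111111111  (fixed point — unchanged through tick 8)
position 5 holds 1

1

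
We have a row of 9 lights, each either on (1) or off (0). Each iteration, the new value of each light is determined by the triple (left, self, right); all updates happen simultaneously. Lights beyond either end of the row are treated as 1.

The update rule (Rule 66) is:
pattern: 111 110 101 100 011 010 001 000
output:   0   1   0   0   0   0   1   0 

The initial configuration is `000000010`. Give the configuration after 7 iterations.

000100100

000000100
000001001
000010010
000100100
001001001
010010010
000100100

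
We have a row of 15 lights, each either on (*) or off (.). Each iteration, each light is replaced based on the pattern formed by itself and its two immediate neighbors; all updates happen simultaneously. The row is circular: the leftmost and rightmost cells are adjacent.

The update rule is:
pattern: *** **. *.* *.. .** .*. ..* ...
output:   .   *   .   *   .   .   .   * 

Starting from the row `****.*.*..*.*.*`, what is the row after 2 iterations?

iteration 1: ...*....*......
iteration 2: **..***..******

**..***..******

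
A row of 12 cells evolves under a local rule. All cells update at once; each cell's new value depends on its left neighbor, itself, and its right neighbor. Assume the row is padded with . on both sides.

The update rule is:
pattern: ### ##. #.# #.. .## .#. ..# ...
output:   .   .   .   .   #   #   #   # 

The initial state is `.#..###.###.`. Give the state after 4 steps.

step 1: ##.##...#...
step 2: #..#..###.##
step 3: #.##.##...#.
step 4: #.#..#..###.

#.#..#..###.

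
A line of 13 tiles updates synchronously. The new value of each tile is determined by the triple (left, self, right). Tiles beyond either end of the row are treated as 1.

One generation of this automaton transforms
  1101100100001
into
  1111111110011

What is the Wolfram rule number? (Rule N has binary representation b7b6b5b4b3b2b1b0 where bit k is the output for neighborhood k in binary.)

position 0: 111 → 1  (bit 7 = 1)
position 1: 110 → 1  (bit 6 = 1)
position 2: 101 → 1  (bit 5 = 1)
position 5: 100 → 1  (bit 4 = 1)
position 3: 011 → 1  (bit 3 = 1)
position 7: 010 → 1  (bit 2 = 1)
position 6: 001 → 1  (bit 1 = 1)
position 9: 000 → 0  (bit 0 = 0)
bits b7..b0 = 11111110 = 254

254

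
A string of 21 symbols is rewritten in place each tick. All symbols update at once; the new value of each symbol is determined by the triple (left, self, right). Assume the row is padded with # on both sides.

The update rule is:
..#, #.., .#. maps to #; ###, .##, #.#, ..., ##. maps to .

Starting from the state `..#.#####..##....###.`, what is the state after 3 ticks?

#.###..####.......##.

###......##..#..#....
...#....#..#######..#
#.###..####.......##.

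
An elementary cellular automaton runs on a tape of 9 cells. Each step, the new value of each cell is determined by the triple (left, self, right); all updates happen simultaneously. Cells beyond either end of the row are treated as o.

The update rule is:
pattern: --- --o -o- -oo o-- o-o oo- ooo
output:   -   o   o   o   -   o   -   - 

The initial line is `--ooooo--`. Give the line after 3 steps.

------oo-

-oo-----o
oo-----oo
------oo-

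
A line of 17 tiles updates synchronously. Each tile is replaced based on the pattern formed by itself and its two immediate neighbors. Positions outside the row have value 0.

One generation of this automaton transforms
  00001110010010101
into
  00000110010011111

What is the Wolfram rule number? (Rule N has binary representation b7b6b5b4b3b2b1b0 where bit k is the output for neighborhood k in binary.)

228

position 5: 111 → 1  (bit 7 = 1)
position 6: 110 → 1  (bit 6 = 1)
position 13: 101 → 1  (bit 5 = 1)
position 7: 100 → 0  (bit 4 = 0)
position 4: 011 → 0  (bit 3 = 0)
position 9: 010 → 1  (bit 2 = 1)
position 3: 001 → 0  (bit 1 = 0)
position 0: 000 → 0  (bit 0 = 0)
bits b7..b0 = 11100100 = 228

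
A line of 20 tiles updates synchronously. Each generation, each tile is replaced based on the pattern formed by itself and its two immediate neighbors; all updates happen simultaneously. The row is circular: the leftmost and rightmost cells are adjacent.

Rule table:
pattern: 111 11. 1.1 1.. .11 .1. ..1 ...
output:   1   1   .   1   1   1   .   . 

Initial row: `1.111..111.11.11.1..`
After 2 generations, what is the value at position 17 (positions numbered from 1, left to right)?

.

1.1111.111.11.11.11.
1.1111.111.11.11.11.
position 17 holds .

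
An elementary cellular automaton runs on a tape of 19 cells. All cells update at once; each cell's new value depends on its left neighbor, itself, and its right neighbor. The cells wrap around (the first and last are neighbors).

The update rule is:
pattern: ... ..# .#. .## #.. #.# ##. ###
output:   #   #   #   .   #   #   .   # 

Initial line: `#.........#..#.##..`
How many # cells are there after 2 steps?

17

###############..##
##############.##.#
count of #: 17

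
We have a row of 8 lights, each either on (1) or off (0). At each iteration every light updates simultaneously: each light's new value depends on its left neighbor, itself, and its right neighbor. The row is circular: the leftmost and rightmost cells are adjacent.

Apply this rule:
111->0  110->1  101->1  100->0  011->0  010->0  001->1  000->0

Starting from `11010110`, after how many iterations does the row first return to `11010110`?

01101011
10110101
11011010
01101101
10110110
01011011
10101101
11010110

8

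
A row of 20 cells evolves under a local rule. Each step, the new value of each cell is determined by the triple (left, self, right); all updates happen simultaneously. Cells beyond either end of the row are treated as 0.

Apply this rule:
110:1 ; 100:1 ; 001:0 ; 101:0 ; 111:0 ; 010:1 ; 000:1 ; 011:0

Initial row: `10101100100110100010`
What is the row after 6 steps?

00100110100010010101

10100110110010111011
10110010011010001001
10011011001011101101
11001001101000100101
01101100101110110101
00100110100010010101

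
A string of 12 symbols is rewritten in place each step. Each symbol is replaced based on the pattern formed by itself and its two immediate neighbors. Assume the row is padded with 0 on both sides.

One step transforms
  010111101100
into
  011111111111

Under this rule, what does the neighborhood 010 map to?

At position 1 the neighborhood is 010; the next row has 1 there.

1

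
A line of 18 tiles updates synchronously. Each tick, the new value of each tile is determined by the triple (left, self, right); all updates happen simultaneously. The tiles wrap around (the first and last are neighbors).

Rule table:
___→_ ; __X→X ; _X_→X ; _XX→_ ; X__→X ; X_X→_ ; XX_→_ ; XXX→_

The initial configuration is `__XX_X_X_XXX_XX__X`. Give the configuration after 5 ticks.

XXXXX__X____XX_XX_

tick 1: XX___X_X_______XXX
tick 2: __X_XX_XX_____X___
tick 3: _XX______X___XXX__
tick 4: X__X____XXX_X___X_
tick 5: XXXXX__X____XX_XX_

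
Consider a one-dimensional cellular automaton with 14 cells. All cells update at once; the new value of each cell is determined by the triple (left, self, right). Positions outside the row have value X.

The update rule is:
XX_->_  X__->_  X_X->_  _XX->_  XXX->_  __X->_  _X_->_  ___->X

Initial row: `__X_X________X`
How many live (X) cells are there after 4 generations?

generation 1: ______XXXXXX__
generation 2: _XXXX_________
generation 3: ______XXXXXXX_
generation 4: _XXXX_________
count of X: 4

4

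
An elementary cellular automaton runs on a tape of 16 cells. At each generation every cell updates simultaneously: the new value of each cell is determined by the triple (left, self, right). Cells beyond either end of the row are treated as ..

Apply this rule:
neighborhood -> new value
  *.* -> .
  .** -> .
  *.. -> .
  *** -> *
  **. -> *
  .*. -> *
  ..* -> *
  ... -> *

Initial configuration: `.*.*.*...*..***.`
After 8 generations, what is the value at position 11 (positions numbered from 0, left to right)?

*

generation 1: **.*.*.***.*.**.
generation 2: .*.*.*..**.*..*.
generation 3: **.*.*.*.*.*.**.
generation 4: .*.*.*.*.*.*..*.
generation 5: **.*.*.*.*.*.**.  (repeats generation 3; period 2)
generation 8: .*.*.*.*.*.*..*.
position 11 holds *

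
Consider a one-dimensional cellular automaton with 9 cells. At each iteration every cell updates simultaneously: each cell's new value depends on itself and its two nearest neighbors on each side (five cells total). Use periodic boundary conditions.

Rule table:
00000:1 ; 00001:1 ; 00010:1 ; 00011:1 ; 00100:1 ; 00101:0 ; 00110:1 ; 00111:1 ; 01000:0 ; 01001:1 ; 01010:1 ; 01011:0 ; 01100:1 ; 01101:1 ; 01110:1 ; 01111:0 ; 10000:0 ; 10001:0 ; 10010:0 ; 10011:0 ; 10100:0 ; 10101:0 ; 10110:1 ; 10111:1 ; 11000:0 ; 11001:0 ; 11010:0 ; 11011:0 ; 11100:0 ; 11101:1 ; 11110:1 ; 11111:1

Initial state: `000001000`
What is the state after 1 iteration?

111111001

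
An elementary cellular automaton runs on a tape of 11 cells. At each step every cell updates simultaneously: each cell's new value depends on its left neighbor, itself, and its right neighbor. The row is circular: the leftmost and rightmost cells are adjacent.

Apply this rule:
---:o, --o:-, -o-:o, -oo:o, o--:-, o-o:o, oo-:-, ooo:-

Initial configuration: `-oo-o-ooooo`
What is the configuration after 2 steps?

oo-oooo----
o-oo----oo-

o-oo----oo-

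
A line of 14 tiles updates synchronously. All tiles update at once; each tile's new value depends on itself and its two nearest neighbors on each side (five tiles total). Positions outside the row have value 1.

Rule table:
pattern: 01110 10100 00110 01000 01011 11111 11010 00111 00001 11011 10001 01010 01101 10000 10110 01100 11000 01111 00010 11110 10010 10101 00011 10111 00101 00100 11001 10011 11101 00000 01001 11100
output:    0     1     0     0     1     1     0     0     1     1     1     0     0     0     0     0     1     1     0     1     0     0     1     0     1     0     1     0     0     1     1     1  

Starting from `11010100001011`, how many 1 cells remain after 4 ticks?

7

tick 1: 10000100101101
tick 2: 11010010110010
tick 3: 10011011001011
tick 4: 11000100101101
count of 1: 7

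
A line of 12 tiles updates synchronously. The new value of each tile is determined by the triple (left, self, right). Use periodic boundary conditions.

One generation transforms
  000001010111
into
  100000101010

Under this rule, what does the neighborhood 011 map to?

At position 9 the neighborhood is 011; the next row has 0 there.

0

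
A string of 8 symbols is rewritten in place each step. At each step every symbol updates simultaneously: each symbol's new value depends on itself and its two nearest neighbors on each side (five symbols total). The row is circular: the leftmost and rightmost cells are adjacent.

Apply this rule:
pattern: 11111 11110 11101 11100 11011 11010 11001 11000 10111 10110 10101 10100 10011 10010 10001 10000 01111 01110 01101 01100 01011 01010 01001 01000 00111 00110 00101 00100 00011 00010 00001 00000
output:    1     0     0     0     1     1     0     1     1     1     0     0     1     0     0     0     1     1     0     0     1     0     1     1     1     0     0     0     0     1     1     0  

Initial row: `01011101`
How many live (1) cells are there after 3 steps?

00111010
00110101
11001000
count of 1: 3

3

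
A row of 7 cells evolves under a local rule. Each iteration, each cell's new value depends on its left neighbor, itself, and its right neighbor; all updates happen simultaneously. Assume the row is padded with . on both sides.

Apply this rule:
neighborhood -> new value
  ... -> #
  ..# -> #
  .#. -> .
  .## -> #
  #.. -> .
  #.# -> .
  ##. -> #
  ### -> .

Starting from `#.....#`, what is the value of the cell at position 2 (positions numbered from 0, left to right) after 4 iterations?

.

..####.
###..#.
#.#.#..
......#
position 2 holds .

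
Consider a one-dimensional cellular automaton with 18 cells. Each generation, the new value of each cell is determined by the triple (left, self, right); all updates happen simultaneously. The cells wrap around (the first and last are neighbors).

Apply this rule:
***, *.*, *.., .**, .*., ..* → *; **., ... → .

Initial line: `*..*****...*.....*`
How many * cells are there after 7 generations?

.******.*.***...**
******.*****.*.**.
*****.*****.****.*
****.*****.****.**
***.*****.****.***
**.*****.****.****
*.*****.****.*****
count of *: 15

15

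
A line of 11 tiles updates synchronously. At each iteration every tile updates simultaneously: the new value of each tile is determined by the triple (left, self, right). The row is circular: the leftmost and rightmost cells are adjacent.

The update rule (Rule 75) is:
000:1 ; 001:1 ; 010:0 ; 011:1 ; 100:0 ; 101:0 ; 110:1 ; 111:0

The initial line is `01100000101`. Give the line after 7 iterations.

00000001111

01101111000
11101001011
00100010010
11001100100
11011101001
01010100011
00000001111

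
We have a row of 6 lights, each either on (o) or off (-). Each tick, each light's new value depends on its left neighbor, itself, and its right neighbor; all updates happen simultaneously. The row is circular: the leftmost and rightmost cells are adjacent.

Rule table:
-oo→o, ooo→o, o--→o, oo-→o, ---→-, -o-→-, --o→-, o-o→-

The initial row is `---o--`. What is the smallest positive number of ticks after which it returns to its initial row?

----o-
-----o
o-----
-o----
--o---
---o--

6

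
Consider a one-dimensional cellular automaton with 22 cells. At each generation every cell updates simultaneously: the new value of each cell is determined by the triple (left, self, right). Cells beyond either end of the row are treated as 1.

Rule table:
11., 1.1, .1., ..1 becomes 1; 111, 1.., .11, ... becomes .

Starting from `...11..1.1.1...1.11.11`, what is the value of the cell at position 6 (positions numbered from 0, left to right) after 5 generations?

..1.1.111111..111.11..
.11111.....1.1..11.1.1
1....1....1111.1.1111.
1...11...1...1111...11
1..1.1..11..1...1..1..
position 6 holds .

.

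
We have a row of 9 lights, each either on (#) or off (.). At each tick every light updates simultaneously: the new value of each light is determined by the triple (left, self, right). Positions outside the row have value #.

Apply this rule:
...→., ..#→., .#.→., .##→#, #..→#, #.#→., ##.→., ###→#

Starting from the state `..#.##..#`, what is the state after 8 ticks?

.#..#...#

#...#.#.#
.#......#
..#.....#
#..#....#
.#..#...#
..#..#..#
#..#..#.#
.#..#...#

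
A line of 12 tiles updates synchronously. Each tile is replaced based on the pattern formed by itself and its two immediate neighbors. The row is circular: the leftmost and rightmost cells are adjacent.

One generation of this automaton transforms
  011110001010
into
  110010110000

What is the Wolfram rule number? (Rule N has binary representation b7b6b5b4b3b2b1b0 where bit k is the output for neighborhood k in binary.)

75

position 2: 111 → 0  (bit 7 = 0)
position 4: 110 → 1  (bit 6 = 1)
position 9: 101 → 0  (bit 5 = 0)
position 5: 100 → 0  (bit 4 = 0)
position 1: 011 → 1  (bit 3 = 1)
position 8: 010 → 0  (bit 2 = 0)
position 0: 001 → 1  (bit 1 = 1)
position 6: 000 → 1  (bit 0 = 1)
bits b7..b0 = 01001011 = 75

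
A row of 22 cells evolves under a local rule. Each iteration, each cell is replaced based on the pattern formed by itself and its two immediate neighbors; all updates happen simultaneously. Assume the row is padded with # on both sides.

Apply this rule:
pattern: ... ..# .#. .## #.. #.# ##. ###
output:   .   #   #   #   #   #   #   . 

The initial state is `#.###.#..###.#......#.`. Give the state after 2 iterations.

###.######.####....###
..###....###..##..##..

..###....###..##..##..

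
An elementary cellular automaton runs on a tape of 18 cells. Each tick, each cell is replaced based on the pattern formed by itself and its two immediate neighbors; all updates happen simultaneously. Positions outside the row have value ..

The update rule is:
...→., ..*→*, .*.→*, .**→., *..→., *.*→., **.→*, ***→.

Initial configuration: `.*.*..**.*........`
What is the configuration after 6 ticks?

tick 1: **.*.*.*.*........
tick 2: .*.*.*.*.*........
tick 3: **.*.*.*.*........  (repeats tick 1; period 2)
tick 6: .*.*.*.*.*........

.*.*.*.*.*........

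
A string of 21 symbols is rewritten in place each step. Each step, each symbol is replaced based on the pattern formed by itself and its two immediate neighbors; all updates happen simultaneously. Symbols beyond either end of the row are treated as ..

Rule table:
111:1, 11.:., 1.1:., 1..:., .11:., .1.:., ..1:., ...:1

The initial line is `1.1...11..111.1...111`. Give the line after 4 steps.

.............11..111.

....1......1....1..1.
111...1111...11......
.1..1..11..1....11111
.............11..111.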